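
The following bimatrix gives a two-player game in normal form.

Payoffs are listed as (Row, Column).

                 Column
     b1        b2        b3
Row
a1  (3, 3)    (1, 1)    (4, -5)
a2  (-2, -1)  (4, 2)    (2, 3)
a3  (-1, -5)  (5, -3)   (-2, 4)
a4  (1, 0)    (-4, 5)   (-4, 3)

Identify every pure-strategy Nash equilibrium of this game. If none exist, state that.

Check each profile: it is a Nash equilibrium iff no player can strictly gain by switching unilaterally.
(a1, b1): Row gets 3, best alternative 1; Column gets 3, best alternative 1. No profitable deviation — NE.
(a1, b2): Row can switch to a2 (1 → 4). Not NE.
(a1, b3): Column can switch to b1 (-5 → 3). Not NE.
(a2, b1): Row can switch to a1 (-2 → 3). Not NE.
(a2, b2): Row can switch to a3 (4 → 5). Not NE.
(a2, b3): Row can switch to a1 (2 → 4). Not NE.
(a3, b1): Row can switch to a1 (-1 → 3). Not NE.
(a3, b2): Column can switch to b3 (-3 → 4). Not NE.
(a3, b3): Row can switch to a1 (-2 → 4). Not NE.
(a4, b1): Row can switch to a1 (1 → 3). Not NE.
(a4, b2): Row can switch to a1 (-4 → 1). Not NE.
(The remaining 1 profile has a profitable deviation by the same check.)

Pure NE: (a1, b1)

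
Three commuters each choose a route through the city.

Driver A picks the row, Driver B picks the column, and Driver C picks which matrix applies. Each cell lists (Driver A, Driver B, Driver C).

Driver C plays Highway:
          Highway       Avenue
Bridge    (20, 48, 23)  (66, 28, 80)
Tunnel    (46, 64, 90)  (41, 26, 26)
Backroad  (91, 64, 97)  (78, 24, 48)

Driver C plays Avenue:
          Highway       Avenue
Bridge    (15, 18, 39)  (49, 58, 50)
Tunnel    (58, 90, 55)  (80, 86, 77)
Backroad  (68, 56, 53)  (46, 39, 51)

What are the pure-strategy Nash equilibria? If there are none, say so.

The unique pure-strategy Nash equilibrium is (Backroad, Highway, Highway).

Mark each player's best response to every combination of opponents' strategies; a profile where every player is best-responding is a pure Nash equilibrium.
Driver A against (Highway, Highway): payoffs 20, 46, 91 → best response Backroad.
Driver A against (Highway, Avenue): payoffs 15, 58, 68 → best response Backroad.
Driver A against (Avenue, Highway): payoffs 66, 41, 78 → best response Backroad.
Driver A against (Avenue, Avenue): payoffs 49, 80, 46 → best response Tunnel.
Driver B against (Bridge, Highway): payoffs 48, 28 → best response Highway.
Driver B against (Bridge, Avenue): payoffs 18, 58 → best response Avenue.
Driver B against (Tunnel, Highway): payoffs 64, 26 → best response Highway.
Driver B against (Tunnel, Avenue): payoffs 90, 86 → best response Highway.
Driver B against (Backroad, Highway): payoffs 64, 24 → best response Highway.
Driver B against (Backroad, Avenue): payoffs 56, 39 → best response Highway.
Driver C against (Bridge, Highway): payoffs 23, 39 → best response Avenue.
Driver C against (Bridge, Avenue): payoffs 80, 50 → best response Highway.
Driver C against (Tunnel, Highway): payoffs 90, 55 → best response Highway.
Driver C against (Tunnel, Avenue): payoffs 26, 77 → best response Avenue.
Driver C against (Backroad, Highway): payoffs 97, 53 → best response Highway.
Driver C against (Backroad, Avenue): payoffs 48, 51 → best response Avenue.
Mutual best responses: (Backroad, Highway, Highway).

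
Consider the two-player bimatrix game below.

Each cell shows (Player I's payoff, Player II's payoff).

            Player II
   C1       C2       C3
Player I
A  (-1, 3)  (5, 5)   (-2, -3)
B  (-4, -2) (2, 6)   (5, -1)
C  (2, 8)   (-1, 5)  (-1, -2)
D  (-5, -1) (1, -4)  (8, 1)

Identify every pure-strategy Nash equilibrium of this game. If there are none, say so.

The pure Nash equilibria are (A, C2); (C, C1); (D, C3).

(A, C1): Player I can switch to C (-1 → 2). Not NE.
(A, C2): Player I gets 5, best alternative 2; Player II gets 5, best alternative 3. No profitable deviation — NE.
(A, C3): Player I can switch to B (-2 → 5). Not NE.
(B, C1): Player I can switch to A (-4 → -1). Not NE.
(B, C2): Player I can switch to A (2 → 5). Not NE.
(B, C3): Player I can switch to D (5 → 8). Not NE.
(C, C1): Player I gets 2, best alternative -1; Player II gets 8, best alternative 5. No profitable deviation — NE.
(C, C2): Player I can switch to A (-1 → 5). Not NE.
(C, C3): Player I can switch to B (-1 → 5). Not NE.
(D, C1): Player I can switch to A (-5 → -1). Not NE.
(D, C2): Player I can switch to A (1 → 5). Not NE.
(D, C3): Player I gets 8, best alternative 5; Player II gets 1, best alternative -1. No profitable deviation — NE.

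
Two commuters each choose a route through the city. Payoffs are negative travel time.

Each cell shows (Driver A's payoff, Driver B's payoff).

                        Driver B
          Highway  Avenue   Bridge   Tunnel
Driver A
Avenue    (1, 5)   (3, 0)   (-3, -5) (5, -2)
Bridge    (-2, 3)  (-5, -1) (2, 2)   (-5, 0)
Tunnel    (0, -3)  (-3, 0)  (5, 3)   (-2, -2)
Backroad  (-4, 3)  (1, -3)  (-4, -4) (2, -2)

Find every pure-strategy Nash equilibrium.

Driver A against Highway: payoffs 1, -2, 0, -4 → best response Avenue.
Driver A against Avenue: payoffs 3, -5, -3, 1 → best response Avenue.
Driver A against Bridge: payoffs -3, 2, 5, -4 → best response Tunnel.
Driver A against Tunnel: payoffs 5, -5, -2, 2 → best response Avenue.
Driver B against Avenue: payoffs 5, 0, -5, -2 → best response Highway.
Driver B against Bridge: payoffs 3, -1, 2, 0 → best response Highway.
Driver B against Tunnel: payoffs -3, 0, 3, -2 → best response Bridge.
Driver B against Backroad: payoffs 3, -3, -4, -2 → best response Highway.
Mutual best responses: (Avenue, Highway); (Tunnel, Bridge).

Pure-strategy Nash equilibria: (Avenue, Highway), (Tunnel, Bridge)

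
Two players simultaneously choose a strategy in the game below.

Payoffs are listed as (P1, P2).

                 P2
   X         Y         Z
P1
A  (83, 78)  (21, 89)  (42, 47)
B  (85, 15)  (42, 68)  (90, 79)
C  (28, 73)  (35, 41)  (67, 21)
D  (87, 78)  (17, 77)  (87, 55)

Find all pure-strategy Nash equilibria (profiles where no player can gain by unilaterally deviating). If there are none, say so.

The pure Nash equilibria are (B, Z); (D, X).

P1 against X: payoffs 83, 85, 28, 87 → best response D.
P1 against Y: payoffs 21, 42, 35, 17 → best response B.
P1 against Z: payoffs 42, 90, 67, 87 → best response B.
P2 against A: payoffs 78, 89, 47 → best response Y.
P2 against B: payoffs 15, 68, 79 → best response Z.
P2 against C: payoffs 73, 41, 21 → best response X.
P2 against D: payoffs 78, 77, 55 → best response X.
Mutual best responses: (B, Z); (D, X).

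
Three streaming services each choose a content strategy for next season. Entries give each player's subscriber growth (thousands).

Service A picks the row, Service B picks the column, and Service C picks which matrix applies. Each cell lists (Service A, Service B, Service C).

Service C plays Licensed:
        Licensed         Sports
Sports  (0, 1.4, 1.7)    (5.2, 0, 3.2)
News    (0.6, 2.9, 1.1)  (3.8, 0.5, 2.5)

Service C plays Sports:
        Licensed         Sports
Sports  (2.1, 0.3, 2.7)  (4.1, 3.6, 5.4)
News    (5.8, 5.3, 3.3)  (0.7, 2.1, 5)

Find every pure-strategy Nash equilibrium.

Pure-strategy Nash equilibria: (Sports, Sports, Sports) and (News, Licensed, Sports)

(Sports, Licensed, Licensed): Service A can switch to News (0 → 0.6). Not NE.
(Sports, Licensed, Sports): Service A can switch to News (2.1 → 5.8). Not NE.
(Sports, Sports, Licensed): Service B can switch to Licensed (0 → 1.4). Not NE.
(Sports, Sports, Sports): Service A gets 4.1, best alternative 0.7; Service B gets 3.6, best alternative 0.3; Service C gets 5.4, best alternative 3.2. No profitable deviation — NE.
(News, Licensed, Licensed): Service C can switch to Sports (1.1 → 3.3). Not NE.
(News, Licensed, Sports): Service A gets 5.8, best alternative 2.1; Service B gets 5.3, best alternative 2.1; Service C gets 3.3, best alternative 1.1. No profitable deviation — NE.
(News, Sports, Licensed): Service A can switch to Sports (3.8 → 5.2). Not NE.
(News, Sports, Sports): Service A can switch to Sports (0.7 → 4.1). Not NE.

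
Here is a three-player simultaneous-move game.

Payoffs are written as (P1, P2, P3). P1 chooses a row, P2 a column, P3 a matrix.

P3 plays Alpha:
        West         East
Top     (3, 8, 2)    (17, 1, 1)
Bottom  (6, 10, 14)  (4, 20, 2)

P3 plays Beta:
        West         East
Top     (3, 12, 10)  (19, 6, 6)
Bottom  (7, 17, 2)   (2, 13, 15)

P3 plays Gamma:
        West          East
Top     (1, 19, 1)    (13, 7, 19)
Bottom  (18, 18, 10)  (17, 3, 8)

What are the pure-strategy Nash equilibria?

There is no pure-strategy Nash equilibrium.

(Top, West, Alpha): P1 can switch to Bottom (3 → 6). Not NE.
(Top, West, Beta): P1 can switch to Bottom (3 → 7). Not NE.
(Top, West, Gamma): P1 can switch to Bottom (1 → 18). Not NE.
(Top, East, Alpha): P2 can switch to West (1 → 8). Not NE.
(Top, East, Beta): P2 can switch to West (6 → 12). Not NE.
(Top, East, Gamma): P1 can switch to Bottom (13 → 17). Not NE.
(Bottom, West, Alpha): P2 can switch to East (10 → 20). Not NE.
(Bottom, West, Beta): P3 can switch to Alpha (2 → 14). Not NE.
(Bottom, West, Gamma): P3 can switch to Alpha (10 → 14). Not NE.
(Bottom, East, Alpha): P1 can switch to Top (4 → 17). Not NE.
(Bottom, East, Beta): P1 can switch to Top (2 → 19). Not NE.
(Bottom, East, Gamma): P2 can switch to West (3 → 18). Not NE.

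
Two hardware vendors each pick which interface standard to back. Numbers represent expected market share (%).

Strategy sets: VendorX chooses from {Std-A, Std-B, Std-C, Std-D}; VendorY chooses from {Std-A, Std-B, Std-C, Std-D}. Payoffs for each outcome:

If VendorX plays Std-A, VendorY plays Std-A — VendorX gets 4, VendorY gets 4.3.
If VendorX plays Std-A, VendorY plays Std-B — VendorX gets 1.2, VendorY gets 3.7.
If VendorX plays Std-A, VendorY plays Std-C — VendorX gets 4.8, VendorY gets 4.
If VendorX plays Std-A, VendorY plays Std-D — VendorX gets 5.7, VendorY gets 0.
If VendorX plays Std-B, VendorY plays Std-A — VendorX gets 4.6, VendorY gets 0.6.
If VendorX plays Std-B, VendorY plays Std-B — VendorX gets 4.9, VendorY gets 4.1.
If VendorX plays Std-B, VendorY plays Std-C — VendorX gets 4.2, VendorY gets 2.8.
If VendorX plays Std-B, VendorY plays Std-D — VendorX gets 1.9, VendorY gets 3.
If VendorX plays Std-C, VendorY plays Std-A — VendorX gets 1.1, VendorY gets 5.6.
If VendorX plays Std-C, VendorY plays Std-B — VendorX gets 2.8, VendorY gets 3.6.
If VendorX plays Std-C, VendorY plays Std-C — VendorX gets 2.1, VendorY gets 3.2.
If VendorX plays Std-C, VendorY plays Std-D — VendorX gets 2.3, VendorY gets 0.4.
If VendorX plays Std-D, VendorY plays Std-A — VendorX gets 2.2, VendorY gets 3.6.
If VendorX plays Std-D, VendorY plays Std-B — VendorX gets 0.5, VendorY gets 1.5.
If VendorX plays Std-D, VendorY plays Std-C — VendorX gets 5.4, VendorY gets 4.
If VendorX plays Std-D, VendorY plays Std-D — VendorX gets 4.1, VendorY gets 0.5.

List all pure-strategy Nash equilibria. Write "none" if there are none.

For each player, find the best response to each opponent profile; mutual best responses are the pure NE.
VendorX against Std-A: payoffs 4, 4.6, 1.1, 2.2 → best response Std-B.
VendorX against Std-B: payoffs 1.2, 4.9, 2.8, 0.5 → best response Std-B.
VendorX against Std-C: payoffs 4.8, 4.2, 2.1, 5.4 → best response Std-D.
VendorX against Std-D: payoffs 5.7, 1.9, 2.3, 4.1 → best response Std-A.
VendorY against Std-A: payoffs 4.3, 3.7, 4, 0 → best response Std-A.
VendorY against Std-B: payoffs 0.6, 4.1, 2.8, 3 → best response Std-B.
VendorY against Std-C: payoffs 5.6, 3.6, 3.2, 0.4 → best response Std-A.
VendorY against Std-D: payoffs 3.6, 1.5, 4, 0.5 → best response Std-C.
Mutual best responses: (Std-B, Std-B); (Std-D, Std-C).

The pure Nash equilibria are (Std-B, Std-B) and (Std-D, Std-C).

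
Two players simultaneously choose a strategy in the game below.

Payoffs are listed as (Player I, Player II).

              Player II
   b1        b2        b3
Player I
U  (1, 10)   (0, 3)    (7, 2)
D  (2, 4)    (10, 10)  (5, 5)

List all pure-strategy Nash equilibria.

(D, b2)

(U, b1): Player I can switch to D (1 → 2). Not NE.
(U, b2): Player I can switch to D (0 → 10). Not NE.
(U, b3): Player II can switch to b1 (2 → 10). Not NE.
(D, b1): Player II can switch to b2 (4 → 10). Not NE.
(D, b2): Player I gets 10, best alternative 0; Player II gets 10, best alternative 5. No profitable deviation — NE.
(D, b3): Player I can switch to U (5 → 7). Not NE.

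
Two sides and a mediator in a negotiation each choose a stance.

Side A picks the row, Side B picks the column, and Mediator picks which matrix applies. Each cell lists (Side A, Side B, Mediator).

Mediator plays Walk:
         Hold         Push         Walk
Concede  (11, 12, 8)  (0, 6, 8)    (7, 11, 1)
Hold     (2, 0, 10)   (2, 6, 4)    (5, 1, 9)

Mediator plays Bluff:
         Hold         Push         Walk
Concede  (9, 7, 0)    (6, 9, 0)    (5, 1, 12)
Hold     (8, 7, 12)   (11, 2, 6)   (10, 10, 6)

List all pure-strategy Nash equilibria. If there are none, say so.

The unique pure-strategy Nash equilibrium is (Concede, Hold, Walk).

Side A against (Hold, Walk): payoffs 11, 2 → best response Concede.
Side A against (Hold, Bluff): payoffs 9, 8 → best response Concede.
Side A against (Push, Walk): payoffs 0, 2 → best response Hold.
Side A against (Push, Bluff): payoffs 6, 11 → best response Hold.
Side A against (Walk, Walk): payoffs 7, 5 → best response Concede.
Side A against (Walk, Bluff): payoffs 5, 10 → best response Hold.
Side B against (Concede, Walk): payoffs 12, 6, 11 → best response Hold.
Side B against (Concede, Bluff): payoffs 7, 9, 1 → best response Push.
Side B against (Hold, Walk): payoffs 0, 6, 1 → best response Push.
Side B against (Hold, Bluff): payoffs 7, 2, 10 → best response Walk.
Mediator against (Concede, Hold): payoffs 8, 0 → best response Walk.
Mediator against (Concede, Push): payoffs 8, 0 → best response Walk.
Mediator against (Concede, Walk): payoffs 1, 12 → best response Bluff.
Mediator against (Hold, Hold): payoffs 10, 12 → best response Bluff.
Mediator against (Hold, Push): payoffs 4, 6 → best response Bluff.
Mediator against (Hold, Walk): payoffs 9, 6 → best response Walk.
Mutual best responses: (Concede, Hold, Walk).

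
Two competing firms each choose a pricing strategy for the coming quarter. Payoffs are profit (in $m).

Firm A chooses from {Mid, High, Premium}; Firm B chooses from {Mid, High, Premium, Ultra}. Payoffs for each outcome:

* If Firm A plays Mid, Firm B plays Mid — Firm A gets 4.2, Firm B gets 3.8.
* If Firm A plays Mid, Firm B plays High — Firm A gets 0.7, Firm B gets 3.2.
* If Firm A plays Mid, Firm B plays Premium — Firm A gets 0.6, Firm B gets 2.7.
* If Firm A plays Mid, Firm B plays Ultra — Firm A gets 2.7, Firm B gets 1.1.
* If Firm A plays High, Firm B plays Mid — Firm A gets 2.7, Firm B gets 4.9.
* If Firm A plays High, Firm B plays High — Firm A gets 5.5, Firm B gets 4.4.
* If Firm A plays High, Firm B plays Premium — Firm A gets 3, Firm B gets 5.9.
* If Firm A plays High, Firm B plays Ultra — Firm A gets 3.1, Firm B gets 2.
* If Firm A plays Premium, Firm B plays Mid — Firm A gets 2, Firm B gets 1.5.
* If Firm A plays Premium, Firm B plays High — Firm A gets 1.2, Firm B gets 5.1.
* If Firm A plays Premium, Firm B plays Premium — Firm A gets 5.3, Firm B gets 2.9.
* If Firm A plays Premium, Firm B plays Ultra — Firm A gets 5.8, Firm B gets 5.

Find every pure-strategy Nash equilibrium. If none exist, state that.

Firm A against Mid: payoffs 4.2, 2.7, 2 → best response Mid.
Firm A against High: payoffs 0.7, 5.5, 1.2 → best response High.
Firm A against Premium: payoffs 0.6, 3, 5.3 → best response Premium.
Firm A against Ultra: payoffs 2.7, 3.1, 5.8 → best response Premium.
Firm B against Mid: payoffs 3.8, 3.2, 2.7, 1.1 → best response Mid.
Firm B against High: payoffs 4.9, 4.4, 5.9, 2 → best response Premium.
Firm B against Premium: payoffs 1.5, 5.1, 2.9, 5 → best response High.
Mutual best responses: (Mid, Mid).

Pure NE: (Mid, Mid)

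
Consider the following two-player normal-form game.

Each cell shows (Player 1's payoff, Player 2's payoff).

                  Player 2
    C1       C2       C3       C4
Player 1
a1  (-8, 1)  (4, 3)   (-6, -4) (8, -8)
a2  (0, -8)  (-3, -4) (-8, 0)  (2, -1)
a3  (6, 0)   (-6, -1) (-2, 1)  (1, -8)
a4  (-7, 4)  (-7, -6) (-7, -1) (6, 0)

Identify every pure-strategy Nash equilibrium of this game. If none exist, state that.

(a1, C1): Player 1 can switch to a2 (-8 → 0). Not NE.
(a1, C2): Player 1 gets 4, best alternative -3; Player 2 gets 3, best alternative 1. No profitable deviation — NE.
(a1, C3): Player 1 can switch to a3 (-6 → -2). Not NE.
(a1, C4): Player 2 can switch to C1 (-8 → 1). Not NE.
(a2, C1): Player 1 can switch to a3 (0 → 6). Not NE.
(a2, C2): Player 1 can switch to a1 (-3 → 4). Not NE.
(a2, C3): Player 1 can switch to a1 (-8 → -6). Not NE.
(a2, C4): Player 1 can switch to a1 (2 → 8). Not NE.
(a3, C1): Player 2 can switch to C3 (0 → 1). Not NE.
(a3, C2): Player 1 can switch to a1 (-6 → 4). Not NE.
(a3, C3): Player 1 gets -2, best alternative -6; Player 2 gets 1, best alternative 0. No profitable deviation — NE.
(a3, C4): Player 1 can switch to a1 (1 → 8). Not NE.
(a4, C1): Player 1 can switch to a2 (-7 → 0). Not NE.
(a4, C2): Player 1 can switch to a1 (-7 → 4). Not NE.
(The remaining 2 profiles each have a profitable deviation by the same check.)

Pure-strategy Nash equilibria: (a1, C2) and (a3, C3)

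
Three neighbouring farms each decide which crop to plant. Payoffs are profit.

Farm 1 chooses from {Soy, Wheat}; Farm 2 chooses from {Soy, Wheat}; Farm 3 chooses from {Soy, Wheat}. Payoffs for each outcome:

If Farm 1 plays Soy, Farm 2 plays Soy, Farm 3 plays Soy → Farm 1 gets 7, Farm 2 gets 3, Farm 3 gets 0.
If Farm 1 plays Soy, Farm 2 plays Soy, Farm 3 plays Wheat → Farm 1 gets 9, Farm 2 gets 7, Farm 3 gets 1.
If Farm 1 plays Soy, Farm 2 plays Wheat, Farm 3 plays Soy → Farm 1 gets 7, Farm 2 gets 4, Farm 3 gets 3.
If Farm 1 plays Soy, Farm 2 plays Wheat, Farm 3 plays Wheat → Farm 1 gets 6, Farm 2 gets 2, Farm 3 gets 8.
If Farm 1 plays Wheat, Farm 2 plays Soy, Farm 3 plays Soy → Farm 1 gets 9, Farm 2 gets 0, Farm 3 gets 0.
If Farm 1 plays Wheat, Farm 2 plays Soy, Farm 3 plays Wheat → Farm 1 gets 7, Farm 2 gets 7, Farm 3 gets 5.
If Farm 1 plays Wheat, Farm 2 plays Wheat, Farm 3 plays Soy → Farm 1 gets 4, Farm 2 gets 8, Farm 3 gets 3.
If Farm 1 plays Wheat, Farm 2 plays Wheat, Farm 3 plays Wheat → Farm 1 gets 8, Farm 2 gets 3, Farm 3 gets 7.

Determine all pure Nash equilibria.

(Soy, Soy, Wheat)

Farm 1 against (Soy, Soy): payoffs 7, 9 → best response Wheat.
Farm 1 against (Soy, Wheat): payoffs 9, 7 → best response Soy.
Farm 1 against (Wheat, Soy): payoffs 7, 4 → best response Soy.
Farm 1 against (Wheat, Wheat): payoffs 6, 8 → best response Wheat.
Farm 2 against (Soy, Soy): payoffs 3, 4 → best response Wheat.
Farm 2 against (Soy, Wheat): payoffs 7, 2 → best response Soy.
Farm 2 against (Wheat, Soy): payoffs 0, 8 → best response Wheat.
Farm 2 against (Wheat, Wheat): payoffs 7, 3 → best response Soy.
Farm 3 against (Soy, Soy): payoffs 0, 1 → best response Wheat.
Farm 3 against (Soy, Wheat): payoffs 3, 8 → best response Wheat.
Farm 3 against (Wheat, Soy): payoffs 0, 5 → best response Wheat.
Farm 3 against (Wheat, Wheat): payoffs 3, 7 → best response Wheat.
Mutual best responses: (Soy, Soy, Wheat).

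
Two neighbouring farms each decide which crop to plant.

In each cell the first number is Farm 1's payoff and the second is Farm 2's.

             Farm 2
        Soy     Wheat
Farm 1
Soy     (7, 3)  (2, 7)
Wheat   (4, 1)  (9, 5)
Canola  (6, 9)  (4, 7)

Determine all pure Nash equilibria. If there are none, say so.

(Soy, Soy): Farm 2 can switch to Wheat (3 → 7). Not NE.
(Soy, Wheat): Farm 1 can switch to Wheat (2 → 9). Not NE.
(Wheat, Soy): Farm 1 can switch to Soy (4 → 7). Not NE.
(Wheat, Wheat): Farm 1 gets 9, best alternative 4; Farm 2 gets 5, best alternative 1. No profitable deviation — NE.
(Canola, Soy): Farm 1 can switch to Soy (6 → 7). Not NE.
(Canola, Wheat): Farm 1 can switch to Wheat (4 → 9). Not NE.

The unique pure-strategy Nash equilibrium is (Wheat, Wheat).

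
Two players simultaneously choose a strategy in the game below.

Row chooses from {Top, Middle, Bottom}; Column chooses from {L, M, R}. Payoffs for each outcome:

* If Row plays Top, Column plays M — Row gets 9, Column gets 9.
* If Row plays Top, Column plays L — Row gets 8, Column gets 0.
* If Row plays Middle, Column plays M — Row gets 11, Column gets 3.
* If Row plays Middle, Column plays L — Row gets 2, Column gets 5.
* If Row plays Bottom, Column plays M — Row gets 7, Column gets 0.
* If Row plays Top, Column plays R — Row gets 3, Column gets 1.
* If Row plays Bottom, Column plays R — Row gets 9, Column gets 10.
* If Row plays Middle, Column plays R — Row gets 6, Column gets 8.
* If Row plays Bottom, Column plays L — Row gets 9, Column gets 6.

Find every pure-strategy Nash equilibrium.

Row against L: payoffs 8, 2, 9 → best response Bottom.
Row against M: payoffs 9, 11, 7 → best response Middle.
Row against R: payoffs 3, 6, 9 → best response Bottom.
Column against Top: payoffs 0, 9, 1 → best response M.
Column against Middle: payoffs 5, 3, 8 → best response R.
Column against Bottom: payoffs 6, 0, 10 → best response R.
Mutual best responses: (Bottom, R).

(Bottom, R)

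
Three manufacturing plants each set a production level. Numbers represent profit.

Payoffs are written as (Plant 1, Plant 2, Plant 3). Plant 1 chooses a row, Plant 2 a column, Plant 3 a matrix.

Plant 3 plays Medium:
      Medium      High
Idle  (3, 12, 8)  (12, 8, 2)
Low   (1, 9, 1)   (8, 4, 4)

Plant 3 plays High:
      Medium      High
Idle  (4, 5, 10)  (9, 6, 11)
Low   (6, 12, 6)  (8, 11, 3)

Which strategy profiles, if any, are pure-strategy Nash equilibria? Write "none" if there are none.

(Idle, High, High); (Low, Medium, High)

For each strategy profile, look for a profitable unilateral deviation.
(Idle, Medium, Medium): Plant 3 can switch to High (8 → 10). Not NE.
(Idle, Medium, High): Plant 1 can switch to Low (4 → 6). Not NE.
(Idle, High, Medium): Plant 2 can switch to Medium (8 → 12). Not NE.
(Idle, High, High): Plant 1 gets 9, best alternative 8; Plant 2 gets 6, best alternative 5; Plant 3 gets 11, best alternative 2. No profitable deviation — NE.
(Low, Medium, Medium): Plant 1 can switch to Idle (1 → 3). Not NE.
(Low, Medium, High): Plant 1 gets 6, best alternative 4; Plant 2 gets 12, best alternative 11; Plant 3 gets 6, best alternative 1. No profitable deviation — NE.
(Low, High, Medium): Plant 1 can switch to Idle (8 → 12). Not NE.
(Low, High, High): Plant 1 can switch to Idle (8 → 9). Not NE.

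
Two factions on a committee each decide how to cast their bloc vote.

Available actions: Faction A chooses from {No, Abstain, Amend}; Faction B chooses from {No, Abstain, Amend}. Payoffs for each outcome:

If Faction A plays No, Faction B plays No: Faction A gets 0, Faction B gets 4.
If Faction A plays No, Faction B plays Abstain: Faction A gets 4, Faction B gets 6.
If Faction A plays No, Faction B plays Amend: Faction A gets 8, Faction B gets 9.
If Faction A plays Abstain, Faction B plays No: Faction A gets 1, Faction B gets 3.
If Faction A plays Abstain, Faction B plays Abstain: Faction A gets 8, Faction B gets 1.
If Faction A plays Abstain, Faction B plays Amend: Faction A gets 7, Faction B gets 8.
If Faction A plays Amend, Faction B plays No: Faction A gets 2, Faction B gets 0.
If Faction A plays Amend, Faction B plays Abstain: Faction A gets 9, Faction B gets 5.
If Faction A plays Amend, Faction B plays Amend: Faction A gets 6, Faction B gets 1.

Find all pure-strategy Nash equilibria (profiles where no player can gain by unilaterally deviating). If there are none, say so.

Pure-strategy Nash equilibria: (No, Amend), (Amend, Abstain)

Check each profile: it is a Nash equilibrium iff no player can strictly gain by switching unilaterally.
(No, No): Faction A can switch to Abstain (0 → 1). Not NE.
(No, Abstain): Faction A can switch to Abstain (4 → 8). Not NE.
(No, Amend): Faction A gets 8, best alternative 7; Faction B gets 9, best alternative 6. No profitable deviation — NE.
(Abstain, No): Faction A can switch to Amend (1 → 2). Not NE.
(Abstain, Abstain): Faction A can switch to Amend (8 → 9). Not NE.
(Abstain, Amend): Faction A can switch to No (7 → 8). Not NE.
(Amend, No): Faction B can switch to Abstain (0 → 5). Not NE.
(Amend, Abstain): Faction A gets 9, best alternative 8; Faction B gets 5, best alternative 1. No profitable deviation — NE.
(Amend, Amend): Faction A can switch to No (6 → 8). Not NE.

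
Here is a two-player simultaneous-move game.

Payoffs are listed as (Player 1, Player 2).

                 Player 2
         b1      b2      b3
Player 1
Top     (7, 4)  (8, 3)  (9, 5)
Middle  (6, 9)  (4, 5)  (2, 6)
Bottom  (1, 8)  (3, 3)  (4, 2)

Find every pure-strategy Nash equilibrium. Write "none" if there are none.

(Top, b1): Player 2 can switch to b3 (4 → 5). Not NE.
(Top, b2): Player 2 can switch to b1 (3 → 4). Not NE.
(Top, b3): Player 1 gets 9, best alternative 4; Player 2 gets 5, best alternative 4. No profitable deviation — NE.
(Middle, b1): Player 1 can switch to Top (6 → 7). Not NE.
(Middle, b2): Player 1 can switch to Top (4 → 8). Not NE.
(Middle, b3): Player 1 can switch to Top (2 → 9). Not NE.
(Bottom, b1): Player 1 can switch to Top (1 → 7). Not NE.
(Bottom, b2): Player 1 can switch to Top (3 → 8). Not NE.
(Bottom, b3): Player 1 can switch to Top (4 → 9). Not NE.

The unique pure-strategy Nash equilibrium is (Top, b3).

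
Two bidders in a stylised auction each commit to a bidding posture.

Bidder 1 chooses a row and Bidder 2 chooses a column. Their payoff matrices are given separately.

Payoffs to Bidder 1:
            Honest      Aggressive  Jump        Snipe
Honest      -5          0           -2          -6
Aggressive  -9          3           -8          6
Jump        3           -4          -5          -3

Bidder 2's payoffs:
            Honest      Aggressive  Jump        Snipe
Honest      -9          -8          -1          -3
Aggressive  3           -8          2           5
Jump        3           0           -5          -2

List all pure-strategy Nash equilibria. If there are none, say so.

The pure Nash equilibria are (Honest, Jump), (Aggressive, Snipe), (Jump, Honest).

Bidder 1 against Honest: payoffs -5, -9, 3 → best response Jump.
Bidder 1 against Aggressive: payoffs 0, 3, -4 → best response Aggressive.
Bidder 1 against Jump: payoffs -2, -8, -5 → best response Honest.
Bidder 1 against Snipe: payoffs -6, 6, -3 → best response Aggressive.
Bidder 2 against Honest: payoffs -9, -8, -1, -3 → best response Jump.
Bidder 2 against Aggressive: payoffs 3, -8, 2, 5 → best response Snipe.
Bidder 2 against Jump: payoffs 3, 0, -5, -2 → best response Honest.
Mutual best responses: (Honest, Jump); (Aggressive, Snipe); (Jump, Honest).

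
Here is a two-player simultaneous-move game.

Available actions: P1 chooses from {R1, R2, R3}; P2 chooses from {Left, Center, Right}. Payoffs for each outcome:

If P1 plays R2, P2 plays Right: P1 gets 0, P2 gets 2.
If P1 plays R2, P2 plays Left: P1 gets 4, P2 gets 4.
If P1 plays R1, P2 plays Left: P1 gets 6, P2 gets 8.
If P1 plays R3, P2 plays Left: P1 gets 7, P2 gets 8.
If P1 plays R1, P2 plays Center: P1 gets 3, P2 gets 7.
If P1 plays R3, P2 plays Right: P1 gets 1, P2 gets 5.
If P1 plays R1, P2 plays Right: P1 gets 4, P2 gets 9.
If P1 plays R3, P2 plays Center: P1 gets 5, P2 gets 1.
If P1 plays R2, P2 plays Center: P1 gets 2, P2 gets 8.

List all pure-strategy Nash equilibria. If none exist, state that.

Pure-strategy Nash equilibria: (R1, Right), (R3, Left)

P1 against Left: payoffs 6, 4, 7 → best response R3.
P1 against Center: payoffs 3, 2, 5 → best response R3.
P1 against Right: payoffs 4, 0, 1 → best response R1.
P2 against R1: payoffs 8, 7, 9 → best response Right.
P2 against R2: payoffs 4, 8, 2 → best response Center.
P2 against R3: payoffs 8, 1, 5 → best response Left.
Mutual best responses: (R1, Right); (R3, Left).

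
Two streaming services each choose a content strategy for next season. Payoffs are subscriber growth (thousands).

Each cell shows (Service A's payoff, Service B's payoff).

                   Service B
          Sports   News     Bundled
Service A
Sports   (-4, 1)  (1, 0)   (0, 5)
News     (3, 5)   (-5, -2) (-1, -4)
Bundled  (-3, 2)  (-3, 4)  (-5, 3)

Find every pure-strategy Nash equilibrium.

Pure-strategy Nash equilibria: (Sports, Bundled); (News, Sports)

Service A against Sports: payoffs -4, 3, -3 → best response News.
Service A against News: payoffs 1, -5, -3 → best response Sports.
Service A against Bundled: payoffs 0, -1, -5 → best response Sports.
Service B against Sports: payoffs 1, 0, 5 → best response Bundled.
Service B against News: payoffs 5, -2, -4 → best response Sports.
Service B against Bundled: payoffs 2, 4, 3 → best response News.
Mutual best responses: (Sports, Bundled); (News, Sports).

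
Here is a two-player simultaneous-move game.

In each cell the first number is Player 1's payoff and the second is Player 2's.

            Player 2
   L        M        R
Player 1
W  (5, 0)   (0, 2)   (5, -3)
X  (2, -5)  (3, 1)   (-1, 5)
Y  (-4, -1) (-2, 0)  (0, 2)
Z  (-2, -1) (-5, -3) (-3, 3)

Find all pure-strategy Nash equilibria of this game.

This game has no pure Nash equilibrium.

Player 1 against L: payoffs 5, 2, -4, -2 → best response W.
Player 1 against M: payoffs 0, 3, -2, -5 → best response X.
Player 1 against R: payoffs 5, -1, 0, -3 → best response W.
Player 2 against W: payoffs 0, 2, -3 → best response M.
Player 2 against X: payoffs -5, 1, 5 → best response R.
Player 2 against Y: payoffs -1, 0, 2 → best response R.
Player 2 against Z: payoffs -1, -3, 3 → best response R.
No profile is a mutual best response for all players.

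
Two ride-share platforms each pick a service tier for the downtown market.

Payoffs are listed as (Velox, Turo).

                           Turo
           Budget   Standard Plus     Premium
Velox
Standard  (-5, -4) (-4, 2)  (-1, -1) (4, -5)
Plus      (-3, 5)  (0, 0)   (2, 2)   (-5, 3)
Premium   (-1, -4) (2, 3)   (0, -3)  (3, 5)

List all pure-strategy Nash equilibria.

(Standard, Budget): Velox can switch to Plus (-5 → -3). Not NE.
(Standard, Standard): Velox can switch to Plus (-4 → 0). Not NE.
(Standard, Plus): Velox can switch to Plus (-1 → 2). Not NE.
(Standard, Premium): Turo can switch to Budget (-5 → -4). Not NE.
(Plus, Budget): Velox can switch to Premium (-3 → -1). Not NE.
(Plus, Standard): Velox can switch to Premium (0 → 2). Not NE.
(Plus, Plus): Turo can switch to Budget (2 → 5). Not NE.
(Plus, Premium): Velox can switch to Standard (-5 → 4). Not NE.
(The remaining 4 profiles each have a profitable deviation by the same check.)

There is no pure-strategy Nash equilibrium.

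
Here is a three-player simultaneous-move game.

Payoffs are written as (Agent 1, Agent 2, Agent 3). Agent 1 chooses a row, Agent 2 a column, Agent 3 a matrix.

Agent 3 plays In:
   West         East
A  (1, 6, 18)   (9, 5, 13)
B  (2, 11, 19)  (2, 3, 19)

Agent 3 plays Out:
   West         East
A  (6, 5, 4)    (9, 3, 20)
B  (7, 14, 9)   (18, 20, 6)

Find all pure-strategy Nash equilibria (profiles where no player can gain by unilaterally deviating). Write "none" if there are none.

Check each profile: it is a Nash equilibrium iff no player can strictly gain by switching unilaterally.
(A, West, In): Agent 1 can switch to B (1 → 2). Not NE.
(A, West, Out): Agent 1 can switch to B (6 → 7). Not NE.
(A, East, In): Agent 2 can switch to West (5 → 6). Not NE.
(A, East, Out): Agent 1 can switch to B (9 → 18). Not NE.
(B, West, In): Agent 1 gets 2, best alternative 1; Agent 2 gets 11, best alternative 3; Agent 3 gets 19, best alternative 9. No profitable deviation — NE.
(B, West, Out): Agent 2 can switch to East (14 → 20). Not NE.
(B, East, In): Agent 1 can switch to A (2 → 9). Not NE.
(The remaining 1 profile has a profitable deviation by the same check.)

(B, West, In)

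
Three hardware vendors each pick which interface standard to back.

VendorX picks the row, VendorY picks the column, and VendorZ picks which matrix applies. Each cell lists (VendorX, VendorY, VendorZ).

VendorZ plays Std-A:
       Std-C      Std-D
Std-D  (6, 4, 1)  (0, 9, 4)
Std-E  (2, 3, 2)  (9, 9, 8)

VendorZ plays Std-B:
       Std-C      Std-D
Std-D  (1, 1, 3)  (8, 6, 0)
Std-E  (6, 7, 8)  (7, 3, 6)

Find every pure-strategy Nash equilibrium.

VendorX against (Std-C, Std-A): payoffs 6, 2 → best response Std-D.
VendorX against (Std-C, Std-B): payoffs 1, 6 → best response Std-E.
VendorX against (Std-D, Std-A): payoffs 0, 9 → best response Std-E.
VendorX against (Std-D, Std-B): payoffs 8, 7 → best response Std-D.
VendorY against (Std-D, Std-A): payoffs 4, 9 → best response Std-D.
VendorY against (Std-D, Std-B): payoffs 1, 6 → best response Std-D.
VendorY against (Std-E, Std-A): payoffs 3, 9 → best response Std-D.
VendorY against (Std-E, Std-B): payoffs 7, 3 → best response Std-C.
VendorZ against (Std-D, Std-C): payoffs 1, 3 → best response Std-B.
VendorZ against (Std-D, Std-D): payoffs 4, 0 → best response Std-A.
VendorZ against (Std-E, Std-C): payoffs 2, 8 → best response Std-B.
VendorZ against (Std-E, Std-D): payoffs 8, 6 → best response Std-A.
Mutual best responses: (Std-E, Std-C, Std-B); (Std-E, Std-D, Std-A).

Pure-strategy Nash equilibria: (Std-E, Std-C, Std-B), (Std-E, Std-D, Std-A)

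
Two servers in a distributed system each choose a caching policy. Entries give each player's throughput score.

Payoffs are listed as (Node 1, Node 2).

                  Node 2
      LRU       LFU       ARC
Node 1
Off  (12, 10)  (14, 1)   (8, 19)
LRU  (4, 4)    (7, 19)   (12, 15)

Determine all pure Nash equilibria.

Check each profile: it is a Nash equilibrium iff no player can strictly gain by switching unilaterally.
(Off, LRU): Node 2 can switch to ARC (10 → 19). Not NE.
(Off, LFU): Node 2 can switch to LRU (1 → 10). Not NE.
(Off, ARC): Node 1 can switch to LRU (8 → 12). Not NE.
(LRU, LRU): Node 1 can switch to Off (4 → 12). Not NE.
(LRU, LFU): Node 1 can switch to Off (7 → 14). Not NE.
(LRU, ARC): Node 2 can switch to LFU (15 → 19). Not NE.

There is no pure-strategy Nash equilibrium.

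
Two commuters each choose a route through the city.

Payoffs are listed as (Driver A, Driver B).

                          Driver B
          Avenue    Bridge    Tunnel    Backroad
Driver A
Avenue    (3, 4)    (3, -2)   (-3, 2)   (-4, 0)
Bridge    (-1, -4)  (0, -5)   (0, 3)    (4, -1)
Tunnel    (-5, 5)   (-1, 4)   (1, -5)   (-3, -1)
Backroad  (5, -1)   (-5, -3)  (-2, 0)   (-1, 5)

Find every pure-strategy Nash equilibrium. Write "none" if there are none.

Mark each player's best response to every combination of opponents' strategies; a profile where every player is best-responding is a pure Nash equilibrium.
Driver A against Avenue: payoffs 3, -1, -5, 5 → best response Backroad.
Driver A against Bridge: payoffs 3, 0, -1, -5 → best response Avenue.
Driver A against Tunnel: payoffs -3, 0, 1, -2 → best response Tunnel.
Driver A against Backroad: payoffs -4, 4, -3, -1 → best response Bridge.
Driver B against Avenue: payoffs 4, -2, 2, 0 → best response Avenue.
Driver B against Bridge: payoffs -4, -5, 3, -1 → best response Tunnel.
Driver B against Tunnel: payoffs 5, 4, -5, -1 → best response Avenue.
Driver B against Backroad: payoffs -1, -3, 0, 5 → best response Backroad.
No profile is a mutual best response for all players.

There is no pure-strategy Nash equilibrium.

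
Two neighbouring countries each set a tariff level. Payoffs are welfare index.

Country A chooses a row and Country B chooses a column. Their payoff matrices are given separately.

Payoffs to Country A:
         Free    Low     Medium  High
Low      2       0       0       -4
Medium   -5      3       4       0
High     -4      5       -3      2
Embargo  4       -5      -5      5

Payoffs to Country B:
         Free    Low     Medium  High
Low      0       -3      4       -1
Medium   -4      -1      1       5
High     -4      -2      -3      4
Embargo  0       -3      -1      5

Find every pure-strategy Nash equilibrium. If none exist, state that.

For each player, find the best response to each opponent profile; mutual best responses are the pure NE.
Country A against Free: payoffs 2, -5, -4, 4 → best response Embargo.
Country A against Low: payoffs 0, 3, 5, -5 → best response High.
Country A against Medium: payoffs 0, 4, -3, -5 → best response Medium.
Country A against High: payoffs -4, 0, 2, 5 → best response Embargo.
Country B against Low: payoffs 0, -3, 4, -1 → best response Medium.
Country B against Medium: payoffs -4, -1, 1, 5 → best response High.
Country B against High: payoffs -4, -2, -3, 4 → best response High.
Country B against Embargo: payoffs 0, -3, -1, 5 → best response High.
Mutual best responses: (Embargo, High).

(Embargo, High)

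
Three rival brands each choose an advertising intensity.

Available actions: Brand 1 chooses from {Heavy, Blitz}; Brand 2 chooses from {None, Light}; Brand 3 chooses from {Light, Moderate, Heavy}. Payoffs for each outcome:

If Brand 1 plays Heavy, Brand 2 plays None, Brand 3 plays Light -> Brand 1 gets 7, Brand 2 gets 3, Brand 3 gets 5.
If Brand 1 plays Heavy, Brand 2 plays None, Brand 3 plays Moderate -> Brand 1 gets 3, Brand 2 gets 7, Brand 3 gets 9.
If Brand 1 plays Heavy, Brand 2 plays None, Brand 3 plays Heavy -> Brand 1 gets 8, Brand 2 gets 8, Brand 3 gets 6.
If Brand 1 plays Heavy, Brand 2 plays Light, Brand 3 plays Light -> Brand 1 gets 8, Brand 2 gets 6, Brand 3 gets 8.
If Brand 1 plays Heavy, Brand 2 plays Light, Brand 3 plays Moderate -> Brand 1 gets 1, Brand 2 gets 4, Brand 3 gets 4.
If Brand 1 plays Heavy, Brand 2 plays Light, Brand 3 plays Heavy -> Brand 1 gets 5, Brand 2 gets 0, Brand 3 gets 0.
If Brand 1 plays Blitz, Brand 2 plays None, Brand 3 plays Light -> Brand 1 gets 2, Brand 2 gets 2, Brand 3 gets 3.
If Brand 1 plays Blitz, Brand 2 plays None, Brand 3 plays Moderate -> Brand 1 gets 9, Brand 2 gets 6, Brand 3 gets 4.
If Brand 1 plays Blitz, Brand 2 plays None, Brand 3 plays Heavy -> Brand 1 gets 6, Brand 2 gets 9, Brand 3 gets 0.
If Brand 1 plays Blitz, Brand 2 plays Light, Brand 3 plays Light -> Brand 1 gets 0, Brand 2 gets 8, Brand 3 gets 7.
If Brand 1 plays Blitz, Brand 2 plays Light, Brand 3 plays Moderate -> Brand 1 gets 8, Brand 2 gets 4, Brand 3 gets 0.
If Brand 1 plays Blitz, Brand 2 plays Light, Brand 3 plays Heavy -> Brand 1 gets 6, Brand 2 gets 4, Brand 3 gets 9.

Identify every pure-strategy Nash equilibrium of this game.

For each player, find the best response to each opponent profile; mutual best responses are the pure NE.
Brand 1 against (None, Light): payoffs 7, 2 → best response Heavy.
Brand 1 against (None, Moderate): payoffs 3, 9 → best response Blitz.
Brand 1 against (None, Heavy): payoffs 8, 6 → best response Heavy.
Brand 1 against (Light, Light): payoffs 8, 0 → best response Heavy.
Brand 1 against (Light, Moderate): payoffs 1, 8 → best response Blitz.
Brand 1 against (Light, Heavy): payoffs 5, 6 → best response Blitz.
Brand 2 against (Heavy, Light): payoffs 3, 6 → best response Light.
Brand 2 against (Heavy, Moderate): payoffs 7, 4 → best response None.
Brand 2 against (Heavy, Heavy): payoffs 8, 0 → best response None.
Brand 2 against (Blitz, Light): payoffs 2, 8 → best response Light.
Brand 2 against (Blitz, Moderate): payoffs 6, 4 → best response None.
Brand 2 against (Blitz, Heavy): payoffs 9, 4 → best response None.
Brand 3 against (Heavy, None): payoffs 5, 9, 6 → best response Moderate.
Brand 3 against (Heavy, Light): payoffs 8, 4, 0 → best response Light.
Brand 3 against (Blitz, None): payoffs 3, 4, 0 → best response Moderate.
Brand 3 against (Blitz, Light): payoffs 7, 0, 9 → best response Heavy.
Mutual best responses: (Heavy, Light, Light); (Blitz, None, Moderate).

(Heavy, Light, Light); (Blitz, None, Moderate)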